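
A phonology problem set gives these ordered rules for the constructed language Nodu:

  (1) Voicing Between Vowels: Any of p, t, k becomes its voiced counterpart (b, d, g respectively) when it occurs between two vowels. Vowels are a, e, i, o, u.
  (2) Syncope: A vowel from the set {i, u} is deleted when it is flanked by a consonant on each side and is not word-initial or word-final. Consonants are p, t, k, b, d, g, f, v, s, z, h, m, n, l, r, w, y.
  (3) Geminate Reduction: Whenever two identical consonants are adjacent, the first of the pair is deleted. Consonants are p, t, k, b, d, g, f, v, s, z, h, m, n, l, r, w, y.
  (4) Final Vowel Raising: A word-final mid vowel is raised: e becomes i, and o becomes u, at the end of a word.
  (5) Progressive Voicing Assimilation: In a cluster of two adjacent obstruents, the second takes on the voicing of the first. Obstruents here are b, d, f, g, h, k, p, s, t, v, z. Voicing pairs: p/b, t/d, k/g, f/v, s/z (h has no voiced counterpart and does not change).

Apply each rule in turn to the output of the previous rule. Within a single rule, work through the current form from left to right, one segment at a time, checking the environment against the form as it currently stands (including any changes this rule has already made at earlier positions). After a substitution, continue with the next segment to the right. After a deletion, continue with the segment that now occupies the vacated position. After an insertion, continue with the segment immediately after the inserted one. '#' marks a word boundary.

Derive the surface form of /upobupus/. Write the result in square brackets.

[ubobz]

(1) Voicing Between Vowels: [upobupus] → [ubobubus]
(2) Syncope: [ubobubus] → [ubobbs]
(3) Geminate Reduction: [ubobbs] → [ubobs]
(4) Final Vowel Raising: no change — [ubobs]
(5) Progressive Voicing Assimilation: [ubobs] → [ubobz]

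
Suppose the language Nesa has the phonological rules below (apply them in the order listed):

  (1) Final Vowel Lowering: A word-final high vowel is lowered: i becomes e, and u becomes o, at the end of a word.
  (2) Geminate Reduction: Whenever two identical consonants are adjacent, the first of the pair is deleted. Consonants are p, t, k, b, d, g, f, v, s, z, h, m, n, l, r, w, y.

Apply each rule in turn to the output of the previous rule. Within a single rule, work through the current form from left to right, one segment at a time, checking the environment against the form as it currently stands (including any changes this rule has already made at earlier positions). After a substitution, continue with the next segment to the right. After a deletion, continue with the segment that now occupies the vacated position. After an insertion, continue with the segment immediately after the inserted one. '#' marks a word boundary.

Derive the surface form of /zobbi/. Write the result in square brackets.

(1) Final Vowel Lowering: [zobbi] → [zobbe]
(2) Geminate Reduction: [zobbe] → [zobe]

[zobe]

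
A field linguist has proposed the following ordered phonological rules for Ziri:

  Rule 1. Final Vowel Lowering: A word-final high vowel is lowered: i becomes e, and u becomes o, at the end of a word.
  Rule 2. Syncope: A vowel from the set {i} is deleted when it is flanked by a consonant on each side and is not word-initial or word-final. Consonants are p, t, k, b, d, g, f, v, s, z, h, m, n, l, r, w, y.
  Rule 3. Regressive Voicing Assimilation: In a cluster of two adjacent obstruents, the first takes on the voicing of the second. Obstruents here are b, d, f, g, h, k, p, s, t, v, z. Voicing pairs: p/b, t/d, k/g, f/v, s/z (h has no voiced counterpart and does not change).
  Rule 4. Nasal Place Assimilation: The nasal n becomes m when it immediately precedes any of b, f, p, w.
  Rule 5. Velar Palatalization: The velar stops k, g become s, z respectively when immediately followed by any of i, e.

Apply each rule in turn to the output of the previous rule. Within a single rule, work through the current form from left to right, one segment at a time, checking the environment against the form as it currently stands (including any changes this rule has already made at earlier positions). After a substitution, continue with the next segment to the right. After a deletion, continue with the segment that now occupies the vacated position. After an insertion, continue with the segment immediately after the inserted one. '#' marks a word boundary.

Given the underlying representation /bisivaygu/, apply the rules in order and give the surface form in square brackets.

Rule 1 Final Vowel Lowering: [bisivaygu] → [bisivaygo]
Rule 2 Syncope: [bisivaygo] → [bsvaygo]
Rule 3 Regressive Voicing Assimilation: [bsvaygo] → [pzvaygo]
Rule 4 Nasal Place Assimilation: no change — [pzvaygo]
Rule 5 Velar Palatalization: no change — [pzvaygo]

[pzvaygo]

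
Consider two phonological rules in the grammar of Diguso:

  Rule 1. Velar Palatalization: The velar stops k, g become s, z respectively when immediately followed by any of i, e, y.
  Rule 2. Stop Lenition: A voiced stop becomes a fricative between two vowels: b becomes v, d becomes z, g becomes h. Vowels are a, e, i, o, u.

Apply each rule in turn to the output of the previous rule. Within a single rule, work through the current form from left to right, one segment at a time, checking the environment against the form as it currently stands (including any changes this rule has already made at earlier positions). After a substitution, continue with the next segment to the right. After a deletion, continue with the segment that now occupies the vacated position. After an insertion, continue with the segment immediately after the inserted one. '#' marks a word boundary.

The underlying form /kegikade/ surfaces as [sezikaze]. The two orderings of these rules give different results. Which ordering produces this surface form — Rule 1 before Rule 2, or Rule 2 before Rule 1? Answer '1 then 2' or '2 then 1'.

1 then 2

Order 1 then 2:
  1 Velar Palatalization: [kegikade] → [sezikade]
  2 Stop Lenition: [sezikade] → [sezikaze]
  result: [sezikaze]
Order 2 then 1:
  2 Stop Lenition: [kegikade] → [kehikaze]
  1 Velar Palatalization: [kehikaze] → [sehikaze]
  result: [sehikaze]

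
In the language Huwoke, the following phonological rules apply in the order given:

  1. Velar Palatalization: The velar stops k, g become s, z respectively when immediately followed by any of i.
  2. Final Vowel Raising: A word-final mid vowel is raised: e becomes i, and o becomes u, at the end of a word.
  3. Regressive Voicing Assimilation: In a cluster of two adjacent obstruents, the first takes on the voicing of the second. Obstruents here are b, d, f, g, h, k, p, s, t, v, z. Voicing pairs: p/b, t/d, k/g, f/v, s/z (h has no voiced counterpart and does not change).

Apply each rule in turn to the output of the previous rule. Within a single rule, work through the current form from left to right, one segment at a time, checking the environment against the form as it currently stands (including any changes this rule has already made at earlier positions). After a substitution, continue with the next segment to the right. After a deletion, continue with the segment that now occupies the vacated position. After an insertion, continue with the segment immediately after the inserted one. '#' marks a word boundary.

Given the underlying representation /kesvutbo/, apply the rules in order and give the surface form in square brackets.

1 Velar Palatalization: no change — [kesvutbo]
2 Final Vowel Raising: [kesvutbo] → [kesvutbu]
3 Regressive Voicing Assimilation: [kesvutbu] → [kezvudbu]

[kezvudbu]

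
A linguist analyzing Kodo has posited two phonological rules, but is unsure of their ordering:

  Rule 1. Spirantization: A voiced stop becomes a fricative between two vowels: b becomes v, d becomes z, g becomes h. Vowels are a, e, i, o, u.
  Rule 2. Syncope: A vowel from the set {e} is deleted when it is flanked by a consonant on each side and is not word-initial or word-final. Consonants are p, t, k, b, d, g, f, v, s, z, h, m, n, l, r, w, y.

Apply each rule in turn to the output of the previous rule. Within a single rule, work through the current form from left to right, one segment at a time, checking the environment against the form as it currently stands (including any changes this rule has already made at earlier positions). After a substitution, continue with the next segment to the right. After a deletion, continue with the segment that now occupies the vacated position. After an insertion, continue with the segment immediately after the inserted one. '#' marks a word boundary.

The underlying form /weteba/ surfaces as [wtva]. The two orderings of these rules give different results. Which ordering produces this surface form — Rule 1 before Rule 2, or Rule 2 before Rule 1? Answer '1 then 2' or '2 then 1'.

1 then 2

Order 1 then 2:
  1 Spirantization: [weteba] → [weteva]
  2 Syncope: [weteva] → [wtva]
  result: [wtva]
Order 2 then 1:
  2 Syncope: [weteba] → [wtba]
  1 Spirantization: no change — [wtba]
  result: [wtba]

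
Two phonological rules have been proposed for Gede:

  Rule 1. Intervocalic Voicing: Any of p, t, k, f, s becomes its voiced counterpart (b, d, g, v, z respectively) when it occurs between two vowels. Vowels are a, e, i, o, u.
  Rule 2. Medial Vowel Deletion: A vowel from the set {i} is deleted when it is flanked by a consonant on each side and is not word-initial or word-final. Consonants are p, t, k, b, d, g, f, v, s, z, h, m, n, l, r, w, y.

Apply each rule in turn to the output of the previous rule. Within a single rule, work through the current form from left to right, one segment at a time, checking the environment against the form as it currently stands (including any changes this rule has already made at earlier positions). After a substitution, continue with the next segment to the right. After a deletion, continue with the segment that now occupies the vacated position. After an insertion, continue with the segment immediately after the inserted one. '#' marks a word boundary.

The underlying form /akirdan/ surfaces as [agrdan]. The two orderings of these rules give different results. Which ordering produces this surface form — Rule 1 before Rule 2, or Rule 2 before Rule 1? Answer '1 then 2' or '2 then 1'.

Order 1 then 2:
  1 Intervocalic Voicing: [akirdan] → [agirdan]
  2 Medial Vowel Deletion: [agirdan] → [agrdan]
  result: [agrdan]
Order 2 then 1:
  2 Medial Vowel Deletion: [akirdan] → [akrdan]
  1 Intervocalic Voicing: no change — [akrdan]
  result: [akrdan]

1 then 2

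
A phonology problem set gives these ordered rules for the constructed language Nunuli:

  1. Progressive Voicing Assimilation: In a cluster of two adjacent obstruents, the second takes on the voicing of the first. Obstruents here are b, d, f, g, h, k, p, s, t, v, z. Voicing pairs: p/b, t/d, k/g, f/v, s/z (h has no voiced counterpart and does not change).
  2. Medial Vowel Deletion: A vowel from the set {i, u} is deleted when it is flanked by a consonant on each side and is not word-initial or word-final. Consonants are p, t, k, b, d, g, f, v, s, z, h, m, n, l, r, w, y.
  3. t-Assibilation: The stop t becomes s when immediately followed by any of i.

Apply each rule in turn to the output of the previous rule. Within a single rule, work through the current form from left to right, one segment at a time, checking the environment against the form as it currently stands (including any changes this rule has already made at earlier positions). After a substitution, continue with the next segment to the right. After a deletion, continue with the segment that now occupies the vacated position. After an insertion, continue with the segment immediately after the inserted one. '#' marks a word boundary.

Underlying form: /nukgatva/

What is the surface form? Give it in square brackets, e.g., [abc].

1 Progressive Voicing Assimilation: [nukgatva] → [nukkatfa]
2 Medial Vowel Deletion: [nukkatfa] → [nkkatfa]
3 t-Assibilation: no change — [nkkatfa]

[nkkatfa]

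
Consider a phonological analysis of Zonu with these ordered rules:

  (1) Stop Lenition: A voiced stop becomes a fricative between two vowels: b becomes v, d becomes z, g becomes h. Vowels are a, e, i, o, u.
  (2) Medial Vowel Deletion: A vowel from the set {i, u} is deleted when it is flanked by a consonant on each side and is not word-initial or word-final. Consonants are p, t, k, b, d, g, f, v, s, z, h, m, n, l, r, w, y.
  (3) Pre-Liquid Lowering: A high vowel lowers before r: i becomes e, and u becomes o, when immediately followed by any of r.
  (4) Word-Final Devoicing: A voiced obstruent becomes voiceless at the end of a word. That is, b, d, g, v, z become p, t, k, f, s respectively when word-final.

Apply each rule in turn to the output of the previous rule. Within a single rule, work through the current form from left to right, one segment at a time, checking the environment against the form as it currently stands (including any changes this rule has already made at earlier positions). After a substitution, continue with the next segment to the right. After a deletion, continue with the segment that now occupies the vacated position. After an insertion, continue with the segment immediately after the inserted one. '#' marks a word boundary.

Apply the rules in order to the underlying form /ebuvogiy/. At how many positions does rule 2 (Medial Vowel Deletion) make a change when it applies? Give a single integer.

2

(1) Stop Lenition: [ebuvogiy] → [evuvohiy]
(2) Medial Vowel Deletion: [evuvohiy] → [evvohy]
(3) Pre-Liquid Lowering: no change — [evvohy]
(4) Word-Final Devoicing: no change — [evvohy]
Rule 2 changed 2 position(s).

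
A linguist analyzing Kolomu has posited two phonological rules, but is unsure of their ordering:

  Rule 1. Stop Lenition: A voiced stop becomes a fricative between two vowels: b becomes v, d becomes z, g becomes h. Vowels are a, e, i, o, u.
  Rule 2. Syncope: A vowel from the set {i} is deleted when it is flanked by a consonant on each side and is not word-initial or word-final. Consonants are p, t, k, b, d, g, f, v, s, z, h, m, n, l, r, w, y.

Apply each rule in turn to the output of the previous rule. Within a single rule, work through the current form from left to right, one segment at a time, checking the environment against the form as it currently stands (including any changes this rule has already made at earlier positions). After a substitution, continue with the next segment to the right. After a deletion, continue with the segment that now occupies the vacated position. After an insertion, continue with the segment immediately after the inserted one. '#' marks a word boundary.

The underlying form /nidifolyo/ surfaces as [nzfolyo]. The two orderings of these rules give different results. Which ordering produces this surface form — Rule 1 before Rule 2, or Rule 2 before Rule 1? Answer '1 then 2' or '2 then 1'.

Order 1 then 2:
  1 Stop Lenition: [nidifolyo] → [nizifolyo]
  2 Syncope: [nizifolyo] → [nzfolyo]
  result: [nzfolyo]
Order 2 then 1:
  2 Syncope: [nidifolyo] → [ndfolyo]
  1 Stop Lenition: no change — [ndfolyo]
  result: [ndfolyo]

1 then 2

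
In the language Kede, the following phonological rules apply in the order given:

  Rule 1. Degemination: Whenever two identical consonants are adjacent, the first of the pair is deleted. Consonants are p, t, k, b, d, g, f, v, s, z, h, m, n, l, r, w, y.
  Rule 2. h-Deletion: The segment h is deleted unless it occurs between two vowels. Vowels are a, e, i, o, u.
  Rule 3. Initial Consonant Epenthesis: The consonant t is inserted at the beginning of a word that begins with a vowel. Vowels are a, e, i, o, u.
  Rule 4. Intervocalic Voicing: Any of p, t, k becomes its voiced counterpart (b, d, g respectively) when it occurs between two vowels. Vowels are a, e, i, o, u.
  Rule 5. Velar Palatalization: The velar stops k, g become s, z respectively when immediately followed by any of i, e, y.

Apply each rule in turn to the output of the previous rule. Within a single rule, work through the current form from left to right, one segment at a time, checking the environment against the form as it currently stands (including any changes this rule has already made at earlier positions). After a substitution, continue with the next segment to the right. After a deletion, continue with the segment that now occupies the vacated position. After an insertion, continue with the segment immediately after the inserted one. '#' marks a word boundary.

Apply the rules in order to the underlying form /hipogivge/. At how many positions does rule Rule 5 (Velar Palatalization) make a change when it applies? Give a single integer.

2

Rule 1 Degemination: no change — [hipogivge]
Rule 2 h-Deletion: [hipogivge] → [ipogivge]
Rule 3 Initial Consonant Epenthesis: [ipogivge] → [tipogivge]
Rule 4 Intervocalic Voicing: [tipogivge] → [tibogivge]
Rule 5 Velar Palatalization: [tibogivge] → [tibozivze]
Rule Rule 5 changed 2 position(s).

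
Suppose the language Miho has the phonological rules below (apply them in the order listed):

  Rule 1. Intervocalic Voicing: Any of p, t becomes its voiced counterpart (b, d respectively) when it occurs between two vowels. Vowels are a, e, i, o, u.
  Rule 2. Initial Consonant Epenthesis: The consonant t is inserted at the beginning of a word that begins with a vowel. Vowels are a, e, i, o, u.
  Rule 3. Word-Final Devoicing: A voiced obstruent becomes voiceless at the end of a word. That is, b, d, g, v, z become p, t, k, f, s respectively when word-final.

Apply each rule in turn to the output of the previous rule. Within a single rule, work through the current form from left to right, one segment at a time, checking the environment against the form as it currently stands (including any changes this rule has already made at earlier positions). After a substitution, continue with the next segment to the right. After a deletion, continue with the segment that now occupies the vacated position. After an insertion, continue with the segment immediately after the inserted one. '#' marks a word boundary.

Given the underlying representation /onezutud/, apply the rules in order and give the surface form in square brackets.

[tonezudut]

Rule 1 Intervocalic Voicing: [onezutud] → [onezudud]
Rule 2 Initial Consonant Epenthesis: [onezudud] → [tonezudud]
Rule 3 Word-Final Devoicing: [tonezudud] → [tonezudut]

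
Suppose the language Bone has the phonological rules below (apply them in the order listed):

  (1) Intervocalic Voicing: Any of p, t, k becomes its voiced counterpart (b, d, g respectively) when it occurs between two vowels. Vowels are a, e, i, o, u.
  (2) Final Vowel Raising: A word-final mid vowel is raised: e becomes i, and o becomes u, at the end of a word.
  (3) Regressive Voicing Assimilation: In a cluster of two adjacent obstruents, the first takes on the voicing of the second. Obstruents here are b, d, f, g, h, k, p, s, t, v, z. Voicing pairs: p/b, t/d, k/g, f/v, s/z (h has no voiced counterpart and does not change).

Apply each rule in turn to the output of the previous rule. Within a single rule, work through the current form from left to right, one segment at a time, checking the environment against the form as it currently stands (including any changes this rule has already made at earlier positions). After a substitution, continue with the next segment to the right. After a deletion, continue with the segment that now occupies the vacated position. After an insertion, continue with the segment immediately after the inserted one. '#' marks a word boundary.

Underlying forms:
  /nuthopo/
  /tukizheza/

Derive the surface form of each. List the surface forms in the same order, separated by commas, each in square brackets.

/nuthopo/:
  (1) Intervocalic Voicing: [nuthopo] → [nuthobo]
  (2) Final Vowel Raising: [nuthobo] → [nuthobu]
  (3) Regressive Voicing Assimilation: no change — [nuthobu]
/tukizheza/:
  (1) Intervocalic Voicing: [tukizheza] → [tugizheza]
  (2) Final Vowel Raising: no change — [tugizheza]
  (3) Regressive Voicing Assimilation: [tugizheza] → [tugisheza]

[nuthobu], [tugisheza]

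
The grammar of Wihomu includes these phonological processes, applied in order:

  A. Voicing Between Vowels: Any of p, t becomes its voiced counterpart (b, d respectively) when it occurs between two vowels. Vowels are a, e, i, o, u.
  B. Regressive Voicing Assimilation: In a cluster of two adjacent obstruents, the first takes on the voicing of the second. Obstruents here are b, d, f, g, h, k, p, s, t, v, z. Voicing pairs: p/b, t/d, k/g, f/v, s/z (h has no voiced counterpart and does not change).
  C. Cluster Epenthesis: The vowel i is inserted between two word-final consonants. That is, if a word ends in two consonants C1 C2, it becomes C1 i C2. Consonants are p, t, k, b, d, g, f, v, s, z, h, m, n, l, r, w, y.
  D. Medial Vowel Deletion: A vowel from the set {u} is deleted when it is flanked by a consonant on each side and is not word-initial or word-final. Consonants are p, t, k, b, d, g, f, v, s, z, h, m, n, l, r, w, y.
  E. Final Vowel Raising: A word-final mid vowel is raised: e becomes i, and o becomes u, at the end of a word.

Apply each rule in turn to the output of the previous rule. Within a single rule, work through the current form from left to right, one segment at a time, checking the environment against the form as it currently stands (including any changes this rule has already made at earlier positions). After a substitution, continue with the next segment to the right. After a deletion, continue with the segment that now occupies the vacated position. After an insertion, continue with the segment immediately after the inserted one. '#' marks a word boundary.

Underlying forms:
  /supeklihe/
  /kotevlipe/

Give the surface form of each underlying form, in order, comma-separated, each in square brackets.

[sbeklihi], [kodevlibi]

/supeklihe/:
  A Voicing Between Vowels: [supeklihe] → [subeklihe]
  B Regressive Voicing Assimilation: no change — [subeklihe]
  C Cluster Epenthesis: no change — [subeklihe]
  D Medial Vowel Deletion: [subeklihe] → [sbeklihe]
  E Final Vowel Raising: [sbeklihe] → [sbeklihi]
/kotevlipe/:
  A Voicing Between Vowels: [kotevlipe] → [kodevlibe]
  B Regressive Voicing Assimilation: no change — [kodevlibe]
  C Cluster Epenthesis: no change — [kodevlibe]
  D Medial Vowel Deletion: no change — [kodevlibe]
  E Final Vowel Raising: [kodevlibe] → [kodevlibi]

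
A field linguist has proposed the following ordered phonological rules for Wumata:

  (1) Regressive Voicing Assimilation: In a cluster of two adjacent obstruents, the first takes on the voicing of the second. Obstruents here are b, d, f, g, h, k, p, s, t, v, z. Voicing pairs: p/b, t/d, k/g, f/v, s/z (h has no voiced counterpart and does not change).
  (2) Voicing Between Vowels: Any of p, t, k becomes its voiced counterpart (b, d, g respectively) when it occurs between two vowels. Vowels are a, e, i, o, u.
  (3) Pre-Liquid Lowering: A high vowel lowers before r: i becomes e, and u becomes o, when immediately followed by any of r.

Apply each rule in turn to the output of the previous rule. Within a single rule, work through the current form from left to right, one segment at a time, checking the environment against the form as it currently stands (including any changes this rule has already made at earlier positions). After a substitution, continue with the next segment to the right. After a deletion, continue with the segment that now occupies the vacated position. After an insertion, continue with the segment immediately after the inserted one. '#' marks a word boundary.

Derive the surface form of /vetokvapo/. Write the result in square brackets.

[vedogvabo]

(1) Regressive Voicing Assimilation: [vetokvapo] → [vetogvapo]
(2) Voicing Between Vowels: [vetogvapo] → [vedogvabo]
(3) Pre-Liquid Lowering: no change — [vedogvabo]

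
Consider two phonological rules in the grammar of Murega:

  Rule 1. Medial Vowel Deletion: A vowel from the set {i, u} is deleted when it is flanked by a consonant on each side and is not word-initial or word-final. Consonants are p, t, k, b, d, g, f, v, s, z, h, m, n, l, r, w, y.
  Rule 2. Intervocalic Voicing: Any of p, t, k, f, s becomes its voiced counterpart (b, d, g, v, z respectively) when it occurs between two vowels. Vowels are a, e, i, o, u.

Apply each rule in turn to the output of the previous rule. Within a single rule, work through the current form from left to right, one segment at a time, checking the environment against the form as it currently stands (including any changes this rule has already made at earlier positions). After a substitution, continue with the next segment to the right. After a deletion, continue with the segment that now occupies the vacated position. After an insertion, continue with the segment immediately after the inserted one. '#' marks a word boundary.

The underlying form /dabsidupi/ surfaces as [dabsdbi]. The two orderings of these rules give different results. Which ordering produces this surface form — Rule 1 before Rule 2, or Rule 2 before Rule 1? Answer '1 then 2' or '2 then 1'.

Order 1 then 2:
  1 Medial Vowel Deletion: [dabsidupi] → [dabsdpi]
  2 Intervocalic Voicing: no change — [dabsdpi]
  result: [dabsdpi]
Order 2 then 1:
  2 Intervocalic Voicing: [dabsidupi] → [dabsidubi]
  1 Medial Vowel Deletion: [dabsidubi] → [dabsdbi]
  result: [dabsdbi]

2 then 1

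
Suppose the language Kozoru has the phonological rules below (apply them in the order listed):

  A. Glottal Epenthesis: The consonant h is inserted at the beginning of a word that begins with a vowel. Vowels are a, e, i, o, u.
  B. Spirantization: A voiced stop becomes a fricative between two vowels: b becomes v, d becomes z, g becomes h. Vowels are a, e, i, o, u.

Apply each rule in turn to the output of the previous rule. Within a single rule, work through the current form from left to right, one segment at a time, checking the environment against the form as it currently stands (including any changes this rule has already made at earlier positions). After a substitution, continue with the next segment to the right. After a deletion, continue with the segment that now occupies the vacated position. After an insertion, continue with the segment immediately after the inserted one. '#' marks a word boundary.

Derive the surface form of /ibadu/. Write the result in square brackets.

[hivazu]

A Glottal Epenthesis: [ibadu] → [hibadu]
B Spirantization: [hibadu] → [hivazu]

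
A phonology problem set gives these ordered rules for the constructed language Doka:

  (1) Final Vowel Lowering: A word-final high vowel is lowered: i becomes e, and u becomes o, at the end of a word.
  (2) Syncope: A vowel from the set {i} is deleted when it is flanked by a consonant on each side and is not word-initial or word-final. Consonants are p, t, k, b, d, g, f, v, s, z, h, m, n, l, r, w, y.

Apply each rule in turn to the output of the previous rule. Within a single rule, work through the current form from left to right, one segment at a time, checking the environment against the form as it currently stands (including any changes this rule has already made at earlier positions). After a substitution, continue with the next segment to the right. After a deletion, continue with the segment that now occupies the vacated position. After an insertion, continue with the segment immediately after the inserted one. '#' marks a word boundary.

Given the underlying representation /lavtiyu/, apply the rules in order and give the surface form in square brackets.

(1) Final Vowel Lowering: [lavtiyu] → [lavtiyo]
(2) Syncope: [lavtiyo] → [lavtyo]

[lavtyo]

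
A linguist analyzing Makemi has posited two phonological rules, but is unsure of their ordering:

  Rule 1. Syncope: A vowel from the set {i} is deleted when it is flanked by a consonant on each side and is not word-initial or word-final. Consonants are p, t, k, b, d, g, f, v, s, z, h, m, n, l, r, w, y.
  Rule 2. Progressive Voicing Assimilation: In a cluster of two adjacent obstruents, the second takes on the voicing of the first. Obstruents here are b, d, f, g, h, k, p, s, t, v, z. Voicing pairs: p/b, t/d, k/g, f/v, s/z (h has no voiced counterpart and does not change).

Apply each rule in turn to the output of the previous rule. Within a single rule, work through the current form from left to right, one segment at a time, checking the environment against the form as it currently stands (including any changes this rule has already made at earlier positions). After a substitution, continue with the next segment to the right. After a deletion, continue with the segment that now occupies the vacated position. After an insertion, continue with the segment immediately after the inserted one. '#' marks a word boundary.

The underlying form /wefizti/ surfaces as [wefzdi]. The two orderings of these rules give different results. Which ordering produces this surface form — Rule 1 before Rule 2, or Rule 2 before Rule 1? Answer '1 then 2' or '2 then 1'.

2 then 1

Order 1 then 2:
  1 Syncope: [wefizti] → [wefzti]
  2 Progressive Voicing Assimilation: [wefzti] → [wefsti]
  result: [wefsti]
Order 2 then 1:
  2 Progressive Voicing Assimilation: [wefizti] → [wefizdi]
  1 Syncope: [wefizdi] → [wefzdi]
  result: [wefzdi]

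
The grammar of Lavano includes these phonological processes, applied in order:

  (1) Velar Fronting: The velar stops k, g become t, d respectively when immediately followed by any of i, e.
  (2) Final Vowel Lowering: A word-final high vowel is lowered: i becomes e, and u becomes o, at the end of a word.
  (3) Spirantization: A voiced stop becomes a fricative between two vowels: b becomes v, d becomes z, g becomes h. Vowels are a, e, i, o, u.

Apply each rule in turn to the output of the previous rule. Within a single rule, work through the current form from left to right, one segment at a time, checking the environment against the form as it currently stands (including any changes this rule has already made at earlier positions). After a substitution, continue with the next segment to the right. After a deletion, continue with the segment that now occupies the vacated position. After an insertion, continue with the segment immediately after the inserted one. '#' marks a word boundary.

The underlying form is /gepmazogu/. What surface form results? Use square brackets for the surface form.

[depmazoho]

(1) Velar Fronting: [gepmazogu] → [depmazogu]
(2) Final Vowel Lowering: [depmazogu] → [depmazogo]
(3) Spirantization: [depmazogo] → [depmazoho]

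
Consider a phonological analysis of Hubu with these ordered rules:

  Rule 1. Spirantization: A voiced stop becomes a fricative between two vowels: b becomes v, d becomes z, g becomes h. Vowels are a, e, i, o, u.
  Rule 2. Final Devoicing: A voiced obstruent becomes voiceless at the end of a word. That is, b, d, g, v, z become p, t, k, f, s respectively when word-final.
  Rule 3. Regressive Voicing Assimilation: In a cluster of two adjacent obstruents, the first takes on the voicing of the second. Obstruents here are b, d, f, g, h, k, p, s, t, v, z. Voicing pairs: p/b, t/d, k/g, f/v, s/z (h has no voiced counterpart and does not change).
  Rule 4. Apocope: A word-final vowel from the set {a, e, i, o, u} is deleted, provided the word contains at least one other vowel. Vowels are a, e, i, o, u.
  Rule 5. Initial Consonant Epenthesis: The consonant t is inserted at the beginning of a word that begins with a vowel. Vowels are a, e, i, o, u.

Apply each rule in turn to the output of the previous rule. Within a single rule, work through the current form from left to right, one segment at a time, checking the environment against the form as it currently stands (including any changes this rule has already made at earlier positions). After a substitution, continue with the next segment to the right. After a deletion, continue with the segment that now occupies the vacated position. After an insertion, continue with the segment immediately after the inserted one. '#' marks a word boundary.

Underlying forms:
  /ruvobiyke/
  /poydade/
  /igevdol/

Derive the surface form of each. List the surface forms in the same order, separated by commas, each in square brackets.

/ruvobiyke/:
  Rule 1 Spirantization: [ruvobiyke] → [ruvoviyke]
  Rule 2 Final Devoicing: no change — [ruvoviyke]
  Rule 3 Regressive Voicing Assimilation: no change — [ruvoviyke]
  Rule 4 Apocope: [ruvoviyke] → [ruvoviyk]
  Rule 5 Initial Consonant Epenthesis: no change — [ruvoviyk]
/poydade/:
  Rule 1 Spirantization: [poydade] → [poydaze]
  Rule 2 Final Devoicing: no change — [poydaze]
  Rule 3 Regressive Voicing Assimilation: no change — [poydaze]
  Rule 4 Apocope: [poydaze] → [poydaz]
  Rule 5 Initial Consonant Epenthesis: no change — [poydaz]
/igevdol/:
  Rule 1 Spirantization: [igevdol] → [ihevdol]
  Rule 2 Final Devoicing: no change — [ihevdol]
  Rule 3 Regressive Voicing Assimilation: no change — [ihevdol]
  Rule 4 Apocope: no change — [ihevdol]
  Rule 5 Initial Consonant Epenthesis: [ihevdol] → [tihevdol]

[ruvoviyk], [poydaz], [tihevdol]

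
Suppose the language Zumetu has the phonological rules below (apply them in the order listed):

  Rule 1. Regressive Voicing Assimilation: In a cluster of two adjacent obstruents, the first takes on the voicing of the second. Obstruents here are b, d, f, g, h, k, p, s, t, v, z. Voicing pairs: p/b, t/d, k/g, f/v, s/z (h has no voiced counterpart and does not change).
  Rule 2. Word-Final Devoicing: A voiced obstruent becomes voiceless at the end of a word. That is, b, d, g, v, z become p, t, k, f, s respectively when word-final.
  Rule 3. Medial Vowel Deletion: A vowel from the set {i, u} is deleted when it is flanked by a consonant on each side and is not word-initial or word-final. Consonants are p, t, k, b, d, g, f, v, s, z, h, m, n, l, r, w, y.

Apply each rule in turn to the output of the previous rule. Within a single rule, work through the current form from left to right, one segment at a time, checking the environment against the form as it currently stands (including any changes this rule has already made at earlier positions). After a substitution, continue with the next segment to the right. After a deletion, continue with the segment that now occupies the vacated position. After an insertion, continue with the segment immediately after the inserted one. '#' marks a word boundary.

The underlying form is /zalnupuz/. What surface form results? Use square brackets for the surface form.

[zalnps]

Rule 1 Regressive Voicing Assimilation: no change — [zalnupuz]
Rule 2 Word-Final Devoicing: [zalnupuz] → [zalnupus]
Rule 3 Medial Vowel Deletion: [zalnupus] → [zalnps]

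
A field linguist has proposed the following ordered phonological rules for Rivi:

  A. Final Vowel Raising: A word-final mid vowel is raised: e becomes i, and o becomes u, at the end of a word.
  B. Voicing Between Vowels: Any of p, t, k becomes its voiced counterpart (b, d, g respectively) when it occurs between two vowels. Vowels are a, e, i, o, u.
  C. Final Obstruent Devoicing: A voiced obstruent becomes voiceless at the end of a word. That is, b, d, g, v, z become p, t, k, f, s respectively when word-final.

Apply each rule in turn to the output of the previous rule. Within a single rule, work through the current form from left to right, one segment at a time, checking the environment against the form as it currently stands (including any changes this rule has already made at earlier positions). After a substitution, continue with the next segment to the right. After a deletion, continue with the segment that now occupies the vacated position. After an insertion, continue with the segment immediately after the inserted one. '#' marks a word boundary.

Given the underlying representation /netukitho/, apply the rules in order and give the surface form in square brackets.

A Final Vowel Raising: [netukitho] → [netukithu]
B Voicing Between Vowels: [netukithu] → [nedugithu]
C Final Obstruent Devoicing: no change — [nedugithu]

[nedugithu]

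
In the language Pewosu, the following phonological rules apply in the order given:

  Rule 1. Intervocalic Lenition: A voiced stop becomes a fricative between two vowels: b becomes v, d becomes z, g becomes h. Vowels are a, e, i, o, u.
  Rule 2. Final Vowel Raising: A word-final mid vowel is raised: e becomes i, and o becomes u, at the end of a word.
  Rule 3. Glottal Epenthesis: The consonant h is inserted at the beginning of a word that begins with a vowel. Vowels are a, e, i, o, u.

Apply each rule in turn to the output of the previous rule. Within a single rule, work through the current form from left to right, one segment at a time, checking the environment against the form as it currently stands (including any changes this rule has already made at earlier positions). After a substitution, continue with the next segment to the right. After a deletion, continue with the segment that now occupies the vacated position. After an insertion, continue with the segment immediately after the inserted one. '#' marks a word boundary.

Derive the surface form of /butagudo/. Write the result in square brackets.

[butahuzu]

Rule 1 Intervocalic Lenition: [butagudo] → [butahuzo]
Rule 2 Final Vowel Raising: [butahuzo] → [butahuzu]
Rule 3 Glottal Epenthesis: no change — [butahuzu]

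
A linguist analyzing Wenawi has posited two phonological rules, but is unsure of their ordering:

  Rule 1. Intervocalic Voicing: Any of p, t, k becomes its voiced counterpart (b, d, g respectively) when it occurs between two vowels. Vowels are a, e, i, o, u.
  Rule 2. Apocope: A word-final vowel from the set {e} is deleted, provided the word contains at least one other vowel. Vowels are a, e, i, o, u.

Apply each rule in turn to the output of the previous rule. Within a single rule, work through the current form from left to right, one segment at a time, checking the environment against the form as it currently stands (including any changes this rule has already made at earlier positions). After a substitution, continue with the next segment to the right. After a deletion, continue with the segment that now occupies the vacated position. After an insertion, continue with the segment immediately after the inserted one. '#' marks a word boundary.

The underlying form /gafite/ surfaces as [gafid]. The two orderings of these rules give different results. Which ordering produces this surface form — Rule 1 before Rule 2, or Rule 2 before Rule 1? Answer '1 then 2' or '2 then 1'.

Order 1 then 2:
  1 Intervocalic Voicing: [gafite] → [gafide]
  2 Apocope: [gafide] → [gafid]
  result: [gafid]
Order 2 then 1:
  2 Apocope: [gafite] → [gafit]
  1 Intervocalic Voicing: no change — [gafit]
  result: [gafit]

1 then 2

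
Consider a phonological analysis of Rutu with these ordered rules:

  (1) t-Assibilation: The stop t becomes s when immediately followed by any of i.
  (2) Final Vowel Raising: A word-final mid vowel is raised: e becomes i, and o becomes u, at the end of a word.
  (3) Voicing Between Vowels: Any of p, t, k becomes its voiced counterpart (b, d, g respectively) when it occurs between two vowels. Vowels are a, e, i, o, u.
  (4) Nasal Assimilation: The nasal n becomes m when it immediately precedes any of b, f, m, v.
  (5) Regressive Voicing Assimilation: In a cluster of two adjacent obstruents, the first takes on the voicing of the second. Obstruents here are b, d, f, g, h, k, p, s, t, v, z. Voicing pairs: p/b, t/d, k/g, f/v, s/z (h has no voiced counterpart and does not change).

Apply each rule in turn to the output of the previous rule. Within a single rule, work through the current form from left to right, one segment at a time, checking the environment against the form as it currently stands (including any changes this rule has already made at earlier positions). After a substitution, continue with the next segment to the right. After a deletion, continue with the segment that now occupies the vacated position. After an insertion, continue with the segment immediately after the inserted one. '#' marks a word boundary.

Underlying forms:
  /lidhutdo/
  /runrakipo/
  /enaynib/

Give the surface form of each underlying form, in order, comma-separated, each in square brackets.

[lithuddu], [runragibu], [enaynib]

/lidhutdo/:
  (1) t-Assibilation: no change — [lidhutdo]
  (2) Final Vowel Raising: [lidhutdo] → [lidhutdu]
  (3) Voicing Between Vowels: no change — [lidhutdu]
  (4) Nasal Assimilation: no change — [lidhutdu]
  (5) Regressive Voicing Assimilation: [lidhutdu] → [lithuddu]
/runrakipo/:
  (1) t-Assibilation: no change — [runrakipo]
  (2) Final Vowel Raising: [runrakipo] → [runrakipu]
  (3) Voicing Between Vowels: [runrakipu] → [runragibu]
  (4) Nasal Assimilation: no change — [runragibu]
  (5) Regressive Voicing Assimilation: no change — [runragibu]
/enaynib/:
  (1) t-Assibilation: no change — [enaynib]
  (2) Final Vowel Raising: no change — [enaynib]
  (3) Voicing Between Vowels: no change — [enaynib]
  (4) Nasal Assimilation: no change — [enaynib]
  (5) Regressive Voicing Assimilation: no change — [enaynib]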